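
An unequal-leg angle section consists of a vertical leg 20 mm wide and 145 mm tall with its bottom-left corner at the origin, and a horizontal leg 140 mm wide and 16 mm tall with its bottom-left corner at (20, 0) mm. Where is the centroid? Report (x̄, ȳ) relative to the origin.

x̄ = 44.86 mm, ȳ = 44.39 mm

vertical leg: A = 20 × 145 = 2900.00, centroid at (10.00, 72.50).
horizontal leg: A = 140 × 16 = 2240.00, centroid at (90.00, 8.00).
ΣA = 5140.00 mm²
ΣAx̄ = (2900.00)(10.00) + (2240.00)(90.00) = 230600.00 mm³
ΣAȳ = (2900.00)(72.50) + (2240.00)(8.00) = 228170.00 mm³
x̄ = 230600.00 / 5140.00 = 44.86 mm
ȳ = 228170.00 / 5140.00 = 44.39 mm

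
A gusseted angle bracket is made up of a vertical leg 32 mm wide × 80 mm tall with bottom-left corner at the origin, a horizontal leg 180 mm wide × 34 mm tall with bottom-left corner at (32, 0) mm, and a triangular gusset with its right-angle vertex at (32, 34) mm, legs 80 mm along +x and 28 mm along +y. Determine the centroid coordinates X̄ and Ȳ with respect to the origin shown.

X̄ = 87.07 mm, Ȳ = 26.02 mm

vertical leg: A = 32 × 80 = 2560.00, centroid at (16.00, 40.00).
horizontal leg: A = 180 × 34 = 6120.00, centroid at (122.00, 17.00).
gusset: A = ½·80·28 = 1120.00, centroid at (58.67, 43.33).
ΣA = 9800.00 mm²
ΣAX̄ = (2560.00)(16.00) + (6120.00)(122.00) + (1120.00)(58.67) = 853306.67 mm³
ΣAȲ = (2560.00)(40.00) + (6120.00)(17.00) + (1120.00)(43.33) = 254973.33 mm³
X̄ = 853306.67 / 9800.00 = 87.07 mm
Ȳ = 254973.33 / 9800.00 = 26.02 mm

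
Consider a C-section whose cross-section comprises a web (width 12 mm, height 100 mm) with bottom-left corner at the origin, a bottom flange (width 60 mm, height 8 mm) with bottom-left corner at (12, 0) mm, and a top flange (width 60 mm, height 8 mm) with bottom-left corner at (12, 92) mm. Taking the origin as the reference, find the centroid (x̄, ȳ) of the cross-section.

web: A = 12 × 100 = 1200.00, centroid at (6.00, 50.00).
bottom flange: A = 60 × 8 = 480.00, centroid at (42.00, 4.00).
top flange: A = 60 × 8 = 480.00, centroid at (42.00, 96.00).
ΣA = 2160.00 mm², ΣAx̄ = 47520.00 mm³, ΣAȳ = 108000.00 mm³.
x̄ = 47520.00/2160.00 = 22.00 mm; ȳ = 108000.00/2160.00 = 50.00 mm.

x̄ = 22.00 mm, ȳ = 50.00 mm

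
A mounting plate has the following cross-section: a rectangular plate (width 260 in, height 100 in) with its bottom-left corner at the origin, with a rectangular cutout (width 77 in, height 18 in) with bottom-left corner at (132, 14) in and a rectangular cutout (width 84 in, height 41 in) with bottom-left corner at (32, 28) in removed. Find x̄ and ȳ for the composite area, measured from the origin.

Part | A | x̄ᵢ | ȳᵢ | A·x̄ᵢ | A·ȳᵢ
plate | 26000.00 | 130.00 | 50.00 | 3380000.00 | 1300000.00
hole 1 | -1386.00 | 170.50 | 23.00 | -236313.00 | -31878.00
hole 2 | -3444.00 | 74.00 | 48.50 | -254856.00 | -167034.00
Σ | 21170.00 |  |  | 2888831.00 | 1101088.00
x̄ = 2888831.00 / 21170.00 = 136.46 in
ȳ = 1101088.00 / 21170.00 = 52.01 in

x̄ = 136.46 in, ȳ = 52.01 in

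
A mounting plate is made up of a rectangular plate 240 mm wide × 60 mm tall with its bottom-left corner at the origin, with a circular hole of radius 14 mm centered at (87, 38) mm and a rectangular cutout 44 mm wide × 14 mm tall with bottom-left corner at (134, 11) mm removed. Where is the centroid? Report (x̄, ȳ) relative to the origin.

x̄ = 119.86 mm, ȳ = 30.19 mm

Part | A | x̄ᵢ | ȳᵢ | A·x̄ᵢ | A·ȳᵢ
plate | 14400.00 | 120.00 | 30.00 | 1728000.00 | 432000.00
hole 1 | -615.75 | 87.00 | 38.00 | -53570.44 | -23398.58
hole 2 | -616.00 | 156.00 | 18.00 | -96096.00 | -11088.00
Σ | 13168.25 |  |  | 1578333.56 | 397513.42
x̄ = 1578333.56 / 13168.25 = 119.86 mm
ȳ = 397513.42 / 13168.25 = 30.19 mm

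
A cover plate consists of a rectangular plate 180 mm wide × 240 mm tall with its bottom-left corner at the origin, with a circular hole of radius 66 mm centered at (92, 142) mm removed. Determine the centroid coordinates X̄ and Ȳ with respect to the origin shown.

plate: A = 180 × 240 = 43200.00, centroid at (90.00, 120.00).
hole: A = −π·66² = -13684.78, centroid at (92.00, 142.00).
ΣA = 29515.22 mm², ΣAX̄ = 2629000.46 mm³, ΣAȲ = 3240761.58 mm³.
X̄ = 2629000.46/29515.22 = 89.07 mm; Ȳ = 3240761.58/29515.22 = 109.80 mm.

X̄ = 89.07 mm, Ȳ = 109.80 mm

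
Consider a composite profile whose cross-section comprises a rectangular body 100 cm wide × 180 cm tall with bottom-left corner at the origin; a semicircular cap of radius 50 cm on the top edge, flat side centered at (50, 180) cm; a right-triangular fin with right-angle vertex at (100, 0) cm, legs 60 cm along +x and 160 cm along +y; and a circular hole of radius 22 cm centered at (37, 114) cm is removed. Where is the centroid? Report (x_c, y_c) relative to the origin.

rectangular body: A = 100 × 180 = 18000.00, centroid at (50.00, 90.00).
semicircular top: A = ½π·50² = 3926.99, centroid at (50.00, 201.22).
triangular fin: A = ½·60·160 = 4800.00, centroid at (120.00, 53.33).
hole: A = −π·22² = -1520.53, centroid at (37.00, 114.00).
ΣA = 25206.46 cm²
ΣAx_c = (18000.00)(50.00) + (3926.99)(50.00) + (4800.00)(120.00) + (-1520.53)(37.00) = 1616089.90 cm³
ΣAy_c = (18000.00)(90.00) + (3926.99)(201.22) + (4800.00)(53.33) + (-1520.53)(114.00) = 2492851.16 cm³
x_c = 1616089.90 / 25206.46 = 64.11 cm
y_c = 2492851.16 / 25206.46 = 98.90 cm

x_c = 64.11 cm, y_c = 98.90 cm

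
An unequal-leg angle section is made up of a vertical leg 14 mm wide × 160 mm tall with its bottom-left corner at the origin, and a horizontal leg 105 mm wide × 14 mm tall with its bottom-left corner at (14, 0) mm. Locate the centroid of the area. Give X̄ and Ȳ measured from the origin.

X̄ = 30.58 mm, Ȳ = 51.08 mm

vertical leg: A = 14 × 160 = 2240.00, centroid at (7.00, 80.00).
horizontal leg: A = 105 × 14 = 1470.00, centroid at (66.50, 7.00).
ΣA = 3710.00 mm²
ΣAX̄ = (2240.00)(7.00) + (1470.00)(66.50) = 113435.00 mm³
ΣAȲ = (2240.00)(80.00) + (1470.00)(7.00) = 189490.00 mm³
X̄ = 113435.00 / 3710.00 = 30.58 mm
Ȳ = 189490.00 / 3710.00 = 51.08 mm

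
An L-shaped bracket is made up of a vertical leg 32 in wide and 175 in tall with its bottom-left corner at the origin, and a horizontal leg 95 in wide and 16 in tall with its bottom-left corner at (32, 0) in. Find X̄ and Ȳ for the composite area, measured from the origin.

vertical leg: A = 32 × 175 = 5600.00, centroid at (16.00, 87.50).
horizontal leg: A = 95 × 16 = 1520.00, centroid at (79.50, 8.00).
ΣA = 7120.00 in²
ΣAX̄ = (5600.00)(16.00) + (1520.00)(79.50) = 210440.00 in³
ΣAȲ = (5600.00)(87.50) + (1520.00)(8.00) = 502160.00 in³
X̄ = 210440.00 / 7120.00 = 29.56 in
Ȳ = 502160.00 / 7120.00 = 70.53 in

X̄ = 29.56 in, Ȳ = 70.53 in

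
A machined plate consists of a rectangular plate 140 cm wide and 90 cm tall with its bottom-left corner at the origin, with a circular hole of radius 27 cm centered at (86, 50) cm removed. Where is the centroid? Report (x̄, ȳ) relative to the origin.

Part | A | x̄ᵢ | ȳᵢ | A·x̄ᵢ | A·ȳᵢ
plate | 12600.00 | 70.00 | 45.00 | 882000.00 | 567000.00
hole | -2290.22 | 86.00 | 50.00 | -196959.01 | -114511.05
Σ | 10309.78 |  |  | 685040.99 | 452488.95
x̄ = 685040.99 / 10309.78 = 66.45 cm
ȳ = 452488.95 / 10309.78 = 43.89 cm

x̄ = 66.45 cm, ȳ = 43.89 cm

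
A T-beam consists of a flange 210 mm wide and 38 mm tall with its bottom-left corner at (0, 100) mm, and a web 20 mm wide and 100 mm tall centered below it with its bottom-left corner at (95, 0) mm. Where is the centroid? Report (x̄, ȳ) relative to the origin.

web: A = 20 × 100 = 2000.00, centroid at (105.00, 50.00).
flange: A = 210 × 38 = 7980.00, centroid at (105.00, 119.00).
ΣA = 9980.00 mm², ΣAx̄ = 1047900.00 mm³, ΣAȳ = 1049620.00 mm³.
x̄ = 1047900.00/9980.00 = 105.00 mm; ȳ = 1049620.00/9980.00 = 105.17 mm.

x̄ = 105.00 mm, ȳ = 105.17 mm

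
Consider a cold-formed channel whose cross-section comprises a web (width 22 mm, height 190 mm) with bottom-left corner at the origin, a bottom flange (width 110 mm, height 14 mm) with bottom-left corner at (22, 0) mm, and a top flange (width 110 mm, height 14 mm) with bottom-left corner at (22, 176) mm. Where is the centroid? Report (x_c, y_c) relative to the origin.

web: A = 22 × 190 = 4180.00, centroid at (11.00, 95.00).
bottom flange: A = 110 × 14 = 1540.00, centroid at (77.00, 7.00).
top flange: A = 110 × 14 = 1540.00, centroid at (77.00, 183.00).
ΣA = 7260.00 mm²
ΣAx_c = (4180.00)(11.00) + (1540.00)(77.00) + (1540.00)(77.00) = 283140.00 mm³
ΣAy_c = (4180.00)(95.00) + (1540.00)(7.00) + (1540.00)(183.00) = 689700.00 mm³
x_c = 283140.00 / 7260.00 = 39.00 mm
y_c = 689700.00 / 7260.00 = 95.00 mm

x_c = 39.00 mm, y_c = 95.00 mm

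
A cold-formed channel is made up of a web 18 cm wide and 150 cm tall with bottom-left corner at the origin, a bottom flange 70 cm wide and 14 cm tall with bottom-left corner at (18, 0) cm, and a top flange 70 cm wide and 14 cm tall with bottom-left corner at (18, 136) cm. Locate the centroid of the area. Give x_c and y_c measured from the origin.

x_c = 27.51 cm, y_c = 75.00 cm

Part | A | x̄ᵢ | ȳᵢ | A·x̄ᵢ | A·ȳᵢ
web | 2700.00 | 9.00 | 75.00 | 24300.00 | 202500.00
bottom flange | 980.00 | 53.00 | 7.00 | 51940.00 | 6860.00
top flange | 980.00 | 53.00 | 143.00 | 51940.00 | 140140.00
Σ | 4660.00 |  |  | 128180.00 | 349500.00
x_c = 128180.00 / 4660.00 = 27.51 cm
y_c = 349500.00 / 4660.00 = 75.00 cm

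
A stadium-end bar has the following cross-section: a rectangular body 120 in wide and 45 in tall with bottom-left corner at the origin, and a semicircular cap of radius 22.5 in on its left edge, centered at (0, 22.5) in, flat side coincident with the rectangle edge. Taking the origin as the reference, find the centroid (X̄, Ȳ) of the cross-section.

X̄ = 51.07 in, Ȳ = 22.50 in

rectangular body: A = 120 × 45 = 5400.00, centroid at (60.00, 22.50).
semicircular end: A = ½π·22.5² = 795.22, centroid at (-9.55, 22.50).
ΣA = 6195.22 in², ΣAX̄ = 316406.25 in³, ΣAȲ = 139392.35 in³.
X̄ = 316406.25/6195.22 = 51.07 in; Ȳ = 139392.35/6195.22 = 22.50 in.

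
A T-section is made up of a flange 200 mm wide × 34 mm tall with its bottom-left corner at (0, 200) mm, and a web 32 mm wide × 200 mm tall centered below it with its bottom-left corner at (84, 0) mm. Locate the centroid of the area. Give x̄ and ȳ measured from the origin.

Part | A | x̄ᵢ | ȳᵢ | A·x̄ᵢ | A·ȳᵢ
web | 6400.00 | 100.00 | 100.00 | 640000.00 | 640000.00
flange | 6800.00 | 100.00 | 217.00 | 680000.00 | 1475600.00
Σ | 13200.00 |  |  | 1320000.00 | 2115600.00
x̄ = 1320000.00 / 13200.00 = 100.00 mm
ȳ = 2115600.00 / 13200.00 = 160.27 mm

x̄ = 100.00 mm, ȳ = 160.27 mm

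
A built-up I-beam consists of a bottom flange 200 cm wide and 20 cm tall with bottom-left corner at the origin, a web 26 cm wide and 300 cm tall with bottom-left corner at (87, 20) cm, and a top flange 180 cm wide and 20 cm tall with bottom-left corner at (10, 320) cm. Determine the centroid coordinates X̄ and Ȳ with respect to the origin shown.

X̄ = 100.00 cm, Ȳ = 165.84 cm

bottom flange: A = 200 × 20 = 4000.00, centroid at (100.00, 10.00).
web: A = 26 × 300 = 7800.00, centroid at (100.00, 170.00).
top flange: A = 180 × 20 = 3600.00, centroid at (100.00, 330.00).
ΣA = 15400.00 cm², ΣAX̄ = 1540000.00 cm³, ΣAȲ = 2554000.00 cm³.
X̄ = 1540000.00/15400.00 = 100.00 cm; Ȳ = 2554000.00/15400.00 = 165.84 cm.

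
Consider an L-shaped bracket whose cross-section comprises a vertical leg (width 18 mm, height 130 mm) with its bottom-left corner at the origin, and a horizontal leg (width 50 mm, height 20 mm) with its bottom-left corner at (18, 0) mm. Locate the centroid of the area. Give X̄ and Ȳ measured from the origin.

Part | A | x̄ᵢ | ȳᵢ | A·x̄ᵢ | A·ȳᵢ
vertical leg | 2340.00 | 9.00 | 65.00 | 21060.00 | 152100.00
horizontal leg | 1000.00 | 43.00 | 10.00 | 43000.00 | 10000.00
Σ | 3340.00 |  |  | 64060.00 | 162100.00
X̄ = 64060.00 / 3340.00 = 19.18 mm
Ȳ = 162100.00 / 3340.00 = 48.53 mm

X̄ = 19.18 mm, Ȳ = 48.53 mm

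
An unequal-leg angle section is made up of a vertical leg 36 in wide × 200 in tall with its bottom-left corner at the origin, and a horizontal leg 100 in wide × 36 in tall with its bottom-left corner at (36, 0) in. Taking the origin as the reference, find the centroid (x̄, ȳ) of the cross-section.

x̄ = 40.67 in, ȳ = 72.67 in

vertical leg: A = 36 × 200 = 7200.00, centroid at (18.00, 100.00).
horizontal leg: A = 100 × 36 = 3600.00, centroid at (86.00, 18.00).
ΣA = 10800.00 in²
ΣAx̄ = (7200.00)(18.00) + (3600.00)(86.00) = 439200.00 in³
ΣAȳ = (7200.00)(100.00) + (3600.00)(18.00) = 784800.00 in³
x̄ = 439200.00 / 10800.00 = 40.67 in
ȳ = 784800.00 / 10800.00 = 72.67 in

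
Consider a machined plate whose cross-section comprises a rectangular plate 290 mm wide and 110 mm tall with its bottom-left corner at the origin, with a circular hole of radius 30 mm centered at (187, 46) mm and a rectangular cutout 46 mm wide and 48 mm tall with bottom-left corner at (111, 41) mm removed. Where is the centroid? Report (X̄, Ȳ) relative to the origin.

plate: A = 290 × 110 = 31900.00, centroid at (145.00, 55.00).
hole 1: A = −π·30² = -2827.43, centroid at (187.00, 46.00).
hole 2: A = −(46 × 48) = -2208.00, centroid at (134.00, 65.00).
ΣA = 26864.57 mm²
ΣAX̄ = (31900.00)(145.00) + (-2827.43)(187.00) + (-2208.00)(134.00) = 3800897.96 mm³
ΣAȲ = (31900.00)(55.00) + (-2827.43)(46.00) + (-2208.00)(65.00) = 1480918.06 mm³
X̄ = 3800897.96 / 26864.57 = 141.48 mm
Ȳ = 1480918.06 / 26864.57 = 55.13 mm

X̄ = 141.48 mm, Ȳ = 55.13 mm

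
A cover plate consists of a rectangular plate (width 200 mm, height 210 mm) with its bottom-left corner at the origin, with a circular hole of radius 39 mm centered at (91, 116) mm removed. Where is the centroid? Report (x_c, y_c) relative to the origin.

x_c = 101.16 mm, y_c = 103.59 mm

Part | A | x̄ᵢ | ȳᵢ | A·x̄ᵢ | A·ȳᵢ
plate | 42000.00 | 100.00 | 105.00 | 4200000.00 | 4410000.00
hole | -4778.36 | 91.00 | 116.00 | -434830.98 | -554290.04
Σ | 37221.64 |  |  | 3765169.02 | 3855709.96
x_c = 3765169.02 / 37221.64 = 101.16 mm
y_c = 3855709.96 / 37221.64 = 103.59 mm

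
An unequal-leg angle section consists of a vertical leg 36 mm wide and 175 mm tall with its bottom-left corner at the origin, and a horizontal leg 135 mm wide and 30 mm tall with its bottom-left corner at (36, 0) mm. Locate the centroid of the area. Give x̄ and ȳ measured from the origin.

vertical leg: A = 36 × 175 = 6300.00, centroid at (18.00, 87.50).
horizontal leg: A = 135 × 30 = 4050.00, centroid at (103.50, 15.00).
ΣA = 10350.00 mm², ΣAx̄ = 532575.00 mm³, ΣAȳ = 612000.00 mm³.
x̄ = 532575.00/10350.00 = 51.46 mm; ȳ = 612000.00/10350.00 = 59.13 mm.

x̄ = 51.46 mm, ȳ = 59.13 mm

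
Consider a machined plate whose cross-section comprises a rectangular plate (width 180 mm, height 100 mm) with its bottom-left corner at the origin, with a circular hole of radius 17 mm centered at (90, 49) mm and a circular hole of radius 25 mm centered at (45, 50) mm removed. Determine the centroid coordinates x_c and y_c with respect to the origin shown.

plate: A = 180 × 100 = 18000.00, centroid at (90.00, 50.00).
hole 1: A = −π·17² = -907.92, centroid at (90.00, 49.00).
hole 2: A = −π·25² = -1963.50, centroid at (45.00, 50.00).
ΣA = 15128.58 mm²
ΣAx_c = (18000.00)(90.00) + (-907.92)(90.00) + (-1963.50)(45.00) = 1449929.88 mm³
ΣAy_c = (18000.00)(50.00) + (-907.92)(49.00) + (-1963.50)(50.00) = 757337.14 mm³
x_c = 1449929.88 / 15128.58 = 95.84 mm
y_c = 757337.14 / 15128.58 = 50.06 mm

x_c = 95.84 mm, y_c = 50.06 mm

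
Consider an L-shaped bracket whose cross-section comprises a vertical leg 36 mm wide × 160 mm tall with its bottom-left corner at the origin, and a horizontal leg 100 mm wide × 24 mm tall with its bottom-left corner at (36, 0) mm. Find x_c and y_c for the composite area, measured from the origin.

Part | A | x̄ᵢ | ȳᵢ | A·x̄ᵢ | A·ȳᵢ
vertical leg | 5760.00 | 18.00 | 80.00 | 103680.00 | 460800.00
horizontal leg | 2400.00 | 86.00 | 12.00 | 206400.00 | 28800.00
Σ | 8160.00 |  |  | 310080.00 | 489600.00
x_c = 310080.00 / 8160.00 = 38.00 mm
y_c = 489600.00 / 8160.00 = 60.00 mm

x_c = 38.00 mm, y_c = 60.00 mm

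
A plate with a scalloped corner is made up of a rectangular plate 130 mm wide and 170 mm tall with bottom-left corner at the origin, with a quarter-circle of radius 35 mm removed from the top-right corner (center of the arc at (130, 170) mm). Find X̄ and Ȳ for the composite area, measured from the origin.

X̄ = 62.72 mm, Ȳ = 81.81 mm

Part | A | x̄ᵢ | ȳᵢ | A·x̄ᵢ | A·ȳᵢ
plate | 22100.00 | 65.00 | 85.00 | 1436500.00 | 1878500.00
removed quarter-circle | -962.11 | 115.15 | 155.15 | -110782.99 | -149267.50
Σ | 21137.89 |  |  | 1325717.01 | 1729232.50
X̄ = 1325717.01 / 21137.89 = 62.72 mm
Ȳ = 1729232.50 / 21137.89 = 81.81 mm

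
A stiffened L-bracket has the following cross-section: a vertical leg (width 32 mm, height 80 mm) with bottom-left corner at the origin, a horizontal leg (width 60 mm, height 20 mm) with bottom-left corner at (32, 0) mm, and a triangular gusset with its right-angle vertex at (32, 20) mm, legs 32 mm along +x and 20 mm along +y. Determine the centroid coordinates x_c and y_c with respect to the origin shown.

x_c = 31.62 mm, y_c = 30.13 mm

vertical leg: A = 32 × 80 = 2560.00, centroid at (16.00, 40.00).
horizontal leg: A = 60 × 20 = 1200.00, centroid at (62.00, 10.00).
gusset: A = ½·32·20 = 320.00, centroid at (42.67, 26.67).
ΣA = 4080.00 mm²
ΣAx_c = (2560.00)(16.00) + (1200.00)(62.00) + (320.00)(42.67) = 129013.33 mm³
ΣAy_c = (2560.00)(40.00) + (1200.00)(10.00) + (320.00)(26.67) = 122933.33 mm³
x_c = 129013.33 / 4080.00 = 31.62 mm
y_c = 122933.33 / 4080.00 = 30.13 mm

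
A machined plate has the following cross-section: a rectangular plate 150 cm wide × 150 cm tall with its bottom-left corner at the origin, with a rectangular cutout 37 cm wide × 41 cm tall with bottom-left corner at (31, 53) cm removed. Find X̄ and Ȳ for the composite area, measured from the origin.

plate: A = 150 × 150 = 22500.00, centroid at (75.00, 75.00).
hole: A = −(37 × 41) = -1517.00, centroid at (49.50, 73.50).
ΣA = 20983.00 cm², ΣAX̄ = 1612408.50 cm³, ΣAȲ = 1576000.50 cm³.
X̄ = 1612408.50/20983.00 = 76.84 cm; Ȳ = 1576000.50/20983.00 = 75.11 cm.

X̄ = 76.84 cm, Ȳ = 75.11 cm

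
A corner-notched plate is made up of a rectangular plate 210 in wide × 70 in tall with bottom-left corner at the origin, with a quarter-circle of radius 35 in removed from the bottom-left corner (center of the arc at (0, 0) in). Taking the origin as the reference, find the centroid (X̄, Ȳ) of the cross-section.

Part | A | x̄ᵢ | ȳᵢ | A·x̄ᵢ | A·ȳᵢ
plate | 14700.00 | 105.00 | 35.00 | 1543500.00 | 514500.00
removed quarter-circle | -962.11 | 14.85 | 14.85 | -14291.67 | -14291.67
Σ | 13737.89 |  |  | 1529208.33 | 500208.33
X̄ = 1529208.33 / 13737.89 = 111.31 in
Ȳ = 500208.33 / 13737.89 = 36.41 in

X̄ = 111.31 in, Ȳ = 36.41 in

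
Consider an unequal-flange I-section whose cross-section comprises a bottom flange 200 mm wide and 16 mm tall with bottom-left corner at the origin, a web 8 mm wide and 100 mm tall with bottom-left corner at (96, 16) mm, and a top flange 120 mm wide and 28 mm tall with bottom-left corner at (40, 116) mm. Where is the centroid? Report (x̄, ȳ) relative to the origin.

bottom flange: A = 200 × 16 = 3200.00, centroid at (100.00, 8.00).
web: A = 8 × 100 = 800.00, centroid at (100.00, 66.00).
top flange: A = 120 × 28 = 3360.00, centroid at (100.00, 130.00).
ΣA = 7360.00 mm², ΣAx̄ = 736000.00 mm³, ΣAȳ = 515200.00 mm³.
x̄ = 736000.00/7360.00 = 100.00 mm; ȳ = 515200.00/7360.00 = 70.00 mm.

x̄ = 100.00 mm, ȳ = 70.00 mm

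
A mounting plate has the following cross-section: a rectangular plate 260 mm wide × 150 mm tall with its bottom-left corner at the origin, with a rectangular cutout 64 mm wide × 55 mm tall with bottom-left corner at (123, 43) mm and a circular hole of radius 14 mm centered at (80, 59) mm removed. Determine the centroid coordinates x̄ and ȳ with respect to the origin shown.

Part | A | x̄ᵢ | ȳᵢ | A·x̄ᵢ | A·ȳᵢ
plate | 39000.00 | 130.00 | 75.00 | 5070000.00 | 2925000.00
hole 1 | -3520.00 | 155.00 | 70.50 | -545600.00 | -248160.00
hole 2 | -615.75 | 80.00 | 59.00 | -49260.17 | -36329.38
Σ | 34864.25 |  |  | 4475139.83 | 2640510.62
x̄ = 4475139.83 / 34864.25 = 128.36 mm
ȳ = 2640510.62 / 34864.25 = 75.74 mm

x̄ = 128.36 mm, ȳ = 75.74 mm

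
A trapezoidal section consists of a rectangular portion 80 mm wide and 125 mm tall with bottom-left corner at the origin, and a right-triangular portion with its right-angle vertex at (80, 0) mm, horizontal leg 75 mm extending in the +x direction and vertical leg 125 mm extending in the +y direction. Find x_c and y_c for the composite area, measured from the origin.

rectangular portion: A = 80 × 125 = 10000.00, centroid at (40.00, 62.50).
triangular portion: A = ½·75·125 = 4687.50, centroid at (105.00, 41.67).
ΣA = 14687.50 mm²
ΣAx_c = (10000.00)(40.00) + (4687.50)(105.00) = 892187.50 mm³
ΣAy_c = (10000.00)(62.50) + (4687.50)(41.67) = 820312.50 mm³
x_c = 892187.50 / 14687.50 = 60.74 mm
y_c = 820312.50 / 14687.50 = 55.85 mm

x_c = 60.74 mm, y_c = 55.85 mm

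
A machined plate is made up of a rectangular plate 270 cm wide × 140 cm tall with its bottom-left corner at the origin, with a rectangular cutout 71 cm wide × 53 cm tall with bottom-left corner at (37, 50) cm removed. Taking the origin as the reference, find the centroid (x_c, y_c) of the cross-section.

Part | A | x̄ᵢ | ȳᵢ | A·x̄ᵢ | A·ȳᵢ
plate | 37800.00 | 135.00 | 70.00 | 5103000.00 | 2646000.00
hole | -3763.00 | 72.50 | 76.50 | -272817.50 | -287869.50
Σ | 34037.00 |  |  | 4830182.50 | 2358130.50
x_c = 4830182.50 / 34037.00 = 141.91 cm
y_c = 2358130.50 / 34037.00 = 69.28 cm

x_c = 141.91 cm, y_c = 69.28 cm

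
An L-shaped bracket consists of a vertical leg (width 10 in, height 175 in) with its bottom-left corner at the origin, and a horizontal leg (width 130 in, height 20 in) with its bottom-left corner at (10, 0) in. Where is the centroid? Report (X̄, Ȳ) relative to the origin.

X̄ = 46.84 in, Ȳ = 41.18 in

vertical leg: A = 10 × 175 = 1750.00, centroid at (5.00, 87.50).
horizontal leg: A = 130 × 20 = 2600.00, centroid at (75.00, 10.00).
ΣA = 4350.00 in²
ΣAX̄ = (1750.00)(5.00) + (2600.00)(75.00) = 203750.00 in³
ΣAȲ = (1750.00)(87.50) + (2600.00)(10.00) = 179125.00 in³
X̄ = 203750.00 / 4350.00 = 46.84 in
Ȳ = 179125.00 / 4350.00 = 41.18 in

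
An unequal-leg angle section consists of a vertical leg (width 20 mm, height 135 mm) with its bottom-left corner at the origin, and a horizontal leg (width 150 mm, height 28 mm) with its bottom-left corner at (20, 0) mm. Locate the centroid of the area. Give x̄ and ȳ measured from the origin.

x̄ = 61.74 mm, ȳ = 34.93 mm

Part | A | x̄ᵢ | ȳᵢ | A·x̄ᵢ | A·ȳᵢ
vertical leg | 2700.00 | 10.00 | 67.50 | 27000.00 | 182250.00
horizontal leg | 4200.00 | 95.00 | 14.00 | 399000.00 | 58800.00
Σ | 6900.00 |  |  | 426000.00 | 241050.00
x̄ = 426000.00 / 6900.00 = 61.74 mm
ȳ = 241050.00 / 6900.00 = 34.93 mm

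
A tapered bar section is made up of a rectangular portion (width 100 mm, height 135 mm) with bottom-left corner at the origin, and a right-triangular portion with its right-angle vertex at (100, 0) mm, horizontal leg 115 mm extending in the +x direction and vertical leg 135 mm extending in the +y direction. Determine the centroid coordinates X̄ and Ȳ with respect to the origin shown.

rectangular portion: A = 100 × 135 = 13500.00, centroid at (50.00, 67.50).
triangular portion: A = ½·115·135 = 7762.50, centroid at (138.33, 45.00).
ΣA = 21262.50 mm²
ΣAX̄ = (13500.00)(50.00) + (7762.50)(138.33) = 1748812.50 mm³
ΣAȲ = (13500.00)(67.50) + (7762.50)(45.00) = 1260562.50 mm³
X̄ = 1748812.50 / 21262.50 = 82.25 mm
Ȳ = 1260562.50 / 21262.50 = 59.29 mm

X̄ = 82.25 mm, Ȳ = 59.29 mm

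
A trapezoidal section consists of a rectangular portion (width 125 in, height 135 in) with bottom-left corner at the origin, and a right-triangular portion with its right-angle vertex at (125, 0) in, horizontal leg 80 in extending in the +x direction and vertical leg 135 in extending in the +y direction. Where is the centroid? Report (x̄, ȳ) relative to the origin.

Part | A | x̄ᵢ | ȳᵢ | A·x̄ᵢ | A·ȳᵢ
rectangular portion | 16875.00 | 62.50 | 67.50 | 1054687.50 | 1139062.50
triangular portion | 5400.00 | 151.67 | 45.00 | 819000.00 | 243000.00
Σ | 22275.00 |  |  | 1873687.50 | 1382062.50
x̄ = 1873687.50 / 22275.00 = 84.12 in
ȳ = 1382062.50 / 22275.00 = 62.05 in

x̄ = 84.12 in, ȳ = 62.05 in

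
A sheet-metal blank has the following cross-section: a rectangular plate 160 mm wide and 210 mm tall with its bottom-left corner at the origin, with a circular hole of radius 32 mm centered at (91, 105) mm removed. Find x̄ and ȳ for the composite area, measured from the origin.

x̄ = 78.84 mm, ȳ = 105.00 mm

Part | A | x̄ᵢ | ȳᵢ | A·x̄ᵢ | A·ȳᵢ
plate | 33600.00 | 80.00 | 105.00 | 2688000.00 | 3528000.00
hole | -3216.99 | 91.00 | 105.00 | -292746.17 | -337784.04
Σ | 30383.01 |  |  | 2395253.83 | 3190215.96
x̄ = 2395253.83 / 30383.01 = 78.84 mm
ȳ = 3190215.96 / 30383.01 = 105.00 mm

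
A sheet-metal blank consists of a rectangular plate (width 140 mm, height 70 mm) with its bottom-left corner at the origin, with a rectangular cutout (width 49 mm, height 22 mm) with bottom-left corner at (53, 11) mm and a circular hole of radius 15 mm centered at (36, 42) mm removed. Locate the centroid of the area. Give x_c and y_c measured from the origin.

Part | A | x̄ᵢ | ȳᵢ | A·x̄ᵢ | A·ȳᵢ
plate | 9800.00 | 70.00 | 35.00 | 686000.00 | 343000.00
hole 1 | -1078.00 | 77.50 | 22.00 | -83545.00 | -23716.00
hole 2 | -706.86 | 36.00 | 42.00 | -25446.90 | -29688.05
Σ | 8015.14 |  |  | 577008.10 | 289595.95
x_c = 577008.10 / 8015.14 = 71.99 mm
y_c = 289595.95 / 8015.14 = 36.13 mm

x_c = 71.99 mm, y_c = 36.13 mm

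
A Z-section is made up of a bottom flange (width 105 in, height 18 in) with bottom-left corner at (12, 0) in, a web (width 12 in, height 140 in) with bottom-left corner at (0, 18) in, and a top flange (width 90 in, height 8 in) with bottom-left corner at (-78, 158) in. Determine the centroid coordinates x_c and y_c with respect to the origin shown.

x_c = 25.23 in, y_c = 65.62 in

Part | A | x̄ᵢ | ȳᵢ | A·x̄ᵢ | A·ȳᵢ
bottom flange | 1890.00 | 64.50 | 9.00 | 121905.00 | 17010.00
web | 1680.00 | 6.00 | 88.00 | 10080.00 | 147840.00
top flange | 720.00 | -33.00 | 162.00 | -23760.00 | 116640.00
Σ | 4290.00 |  |  | 108225.00 | 281490.00
x_c = 108225.00 / 4290.00 = 25.23 in
y_c = 281490.00 / 4290.00 = 65.62 in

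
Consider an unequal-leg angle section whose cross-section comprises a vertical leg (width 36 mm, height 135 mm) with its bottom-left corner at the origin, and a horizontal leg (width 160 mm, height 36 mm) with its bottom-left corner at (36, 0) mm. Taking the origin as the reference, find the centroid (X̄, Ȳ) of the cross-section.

X̄ = 71.15 mm, Ȳ = 40.65 mm

vertical leg: A = 36 × 135 = 4860.00, centroid at (18.00, 67.50).
horizontal leg: A = 160 × 36 = 5760.00, centroid at (116.00, 18.00).
ΣA = 10620.00 mm², ΣAX̄ = 755640.00 mm³, ΣAȲ = 431730.00 mm³.
X̄ = 755640.00/10620.00 = 71.15 mm; Ȳ = 431730.00/10620.00 = 40.65 mm.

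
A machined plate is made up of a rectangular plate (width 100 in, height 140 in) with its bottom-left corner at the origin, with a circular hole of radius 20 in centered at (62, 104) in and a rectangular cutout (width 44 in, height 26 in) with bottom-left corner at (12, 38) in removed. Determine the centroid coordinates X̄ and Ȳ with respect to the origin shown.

X̄ = 50.28 in, Ȳ = 68.19 in

plate: A = 100 × 140 = 14000.00, centroid at (50.00, 70.00).
hole 1: A = −π·20² = -1256.64, centroid at (62.00, 104.00).
hole 2: A = −(44 × 26) = -1144.00, centroid at (34.00, 51.00).
ΣA = 11599.36 in², ΣAX̄ = 583192.50 in³, ΣAȲ = 790965.75 in³.
X̄ = 583192.50/11599.36 = 50.28 in; Ȳ = 790965.75/11599.36 = 68.19 in.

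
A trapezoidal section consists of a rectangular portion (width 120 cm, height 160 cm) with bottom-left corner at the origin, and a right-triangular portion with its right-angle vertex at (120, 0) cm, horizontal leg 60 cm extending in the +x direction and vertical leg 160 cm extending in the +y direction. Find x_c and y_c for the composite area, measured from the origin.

rectangular portion: A = 120 × 160 = 19200.00, centroid at (60.00, 80.00).
triangular portion: A = ½·60·160 = 4800.00, centroid at (140.00, 53.33).
ΣA = 24000.00 cm², ΣAx_c = 1824000.00 cm³, ΣAy_c = 1792000.00 cm³.
x_c = 1824000.00/24000.00 = 76.00 cm; y_c = 1792000.00/24000.00 = 74.67 cm.

x_c = 76.00 cm, y_c = 74.67 cm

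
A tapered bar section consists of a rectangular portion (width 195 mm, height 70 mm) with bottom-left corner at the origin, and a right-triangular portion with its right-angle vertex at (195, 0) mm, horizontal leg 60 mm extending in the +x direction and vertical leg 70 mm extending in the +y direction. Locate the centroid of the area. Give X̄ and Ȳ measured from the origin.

rectangular portion: A = 195 × 70 = 13650.00, centroid at (97.50, 35.00).
triangular portion: A = ½·60·70 = 2100.00, centroid at (215.00, 23.33).
ΣA = 15750.00 mm²
ΣAX̄ = (13650.00)(97.50) + (2100.00)(215.00) = 1782375.00 mm³
ΣAȲ = (13650.00)(35.00) + (2100.00)(23.33) = 526750.00 mm³
X̄ = 1782375.00 / 15750.00 = 113.17 mm
Ȳ = 526750.00 / 15750.00 = 33.44 mm

X̄ = 113.17 mm, Ȳ = 33.44 mm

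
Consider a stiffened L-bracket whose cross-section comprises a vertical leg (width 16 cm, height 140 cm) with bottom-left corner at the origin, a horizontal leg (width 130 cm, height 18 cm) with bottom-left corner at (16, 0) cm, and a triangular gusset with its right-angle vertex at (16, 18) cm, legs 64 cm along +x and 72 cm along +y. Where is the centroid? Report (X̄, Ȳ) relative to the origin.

X̄ = 42.63 cm, Ȳ = 39.89 cm

vertical leg: A = 16 × 140 = 2240.00, centroid at (8.00, 70.00).
horizontal leg: A = 130 × 18 = 2340.00, centroid at (81.00, 9.00).
gusset: A = ½·64·72 = 2304.00, centroid at (37.33, 42.00).
ΣA = 6884.00 cm², ΣAX̄ = 293476.00 cm³, ΣAȲ = 274628.00 cm³.
X̄ = 293476.00/6884.00 = 42.63 cm; Ȳ = 274628.00/6884.00 = 39.89 cm.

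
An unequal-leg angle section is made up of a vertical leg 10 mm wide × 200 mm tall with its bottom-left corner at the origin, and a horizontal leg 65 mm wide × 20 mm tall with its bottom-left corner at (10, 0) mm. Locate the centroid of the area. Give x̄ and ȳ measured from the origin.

x̄ = 19.77 mm, ȳ = 64.55 mm

vertical leg: A = 10 × 200 = 2000.00, centroid at (5.00, 100.00).
horizontal leg: A = 65 × 20 = 1300.00, centroid at (42.50, 10.00).
ΣA = 3300.00 mm²
ΣAx̄ = (2000.00)(5.00) + (1300.00)(42.50) = 65250.00 mm³
ΣAȳ = (2000.00)(100.00) + (1300.00)(10.00) = 213000.00 mm³
x̄ = 65250.00 / 3300.00 = 19.77 mm
ȳ = 213000.00 / 3300.00 = 64.55 mm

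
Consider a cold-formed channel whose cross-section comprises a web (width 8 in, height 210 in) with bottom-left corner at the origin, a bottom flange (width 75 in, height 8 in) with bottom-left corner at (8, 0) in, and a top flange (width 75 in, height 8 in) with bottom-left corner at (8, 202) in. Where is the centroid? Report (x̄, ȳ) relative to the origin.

x̄ = 21.29 in, ȳ = 105.00 in

Part | A | x̄ᵢ | ȳᵢ | A·x̄ᵢ | A·ȳᵢ
web | 1680.00 | 4.00 | 105.00 | 6720.00 | 176400.00
bottom flange | 600.00 | 45.50 | 4.00 | 27300.00 | 2400.00
top flange | 600.00 | 45.50 | 206.00 | 27300.00 | 123600.00
Σ | 2880.00 |  |  | 61320.00 | 302400.00
x̄ = 61320.00 / 2880.00 = 21.29 in
ȳ = 302400.00 / 2880.00 = 105.00 in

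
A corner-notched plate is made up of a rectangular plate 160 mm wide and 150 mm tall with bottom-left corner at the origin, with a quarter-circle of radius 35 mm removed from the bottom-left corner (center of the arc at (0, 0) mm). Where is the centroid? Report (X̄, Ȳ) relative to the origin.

Part | A | x̄ᵢ | ȳᵢ | A·x̄ᵢ | A·ȳᵢ
plate | 24000.00 | 80.00 | 75.00 | 1920000.00 | 1800000.00
removed quarter-circle | -962.11 | 14.85 | 14.85 | -14291.67 | -14291.67
Σ | 23037.89 |  |  | 1905708.33 | 1785708.33
X̄ = 1905708.33 / 23037.89 = 82.72 mm
Ȳ = 1785708.33 / 23037.89 = 77.51 mm

X̄ = 82.72 mm, Ȳ = 77.51 mm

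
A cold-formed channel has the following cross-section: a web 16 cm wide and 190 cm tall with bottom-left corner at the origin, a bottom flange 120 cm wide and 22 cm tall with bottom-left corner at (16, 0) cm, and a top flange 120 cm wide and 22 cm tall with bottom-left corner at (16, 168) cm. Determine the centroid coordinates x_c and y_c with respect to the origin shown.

x_c = 51.15 cm, y_c = 95.00 cm

Part | A | x̄ᵢ | ȳᵢ | A·x̄ᵢ | A·ȳᵢ
web | 3040.00 | 8.00 | 95.00 | 24320.00 | 288800.00
bottom flange | 2640.00 | 76.00 | 11.00 | 200640.00 | 29040.00
top flange | 2640.00 | 76.00 | 179.00 | 200640.00 | 472560.00
Σ | 8320.00 |  |  | 425600.00 | 790400.00
x_c = 425600.00 / 8320.00 = 51.15 cm
y_c = 790400.00 / 8320.00 = 95.00 cm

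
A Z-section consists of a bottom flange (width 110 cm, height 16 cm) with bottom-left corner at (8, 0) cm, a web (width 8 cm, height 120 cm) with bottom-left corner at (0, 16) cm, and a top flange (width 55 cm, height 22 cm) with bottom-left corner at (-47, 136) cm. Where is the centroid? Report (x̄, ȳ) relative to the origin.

x̄ = 23.19 cm, ȳ = 67.41 cm

bottom flange: A = 110 × 16 = 1760.00, centroid at (63.00, 8.00).
web: A = 8 × 120 = 960.00, centroid at (4.00, 76.00).
top flange: A = 55 × 22 = 1210.00, centroid at (-19.50, 147.00).
ΣA = 3930.00 cm², ΣAx̄ = 91125.00 cm³, ΣAȳ = 264910.00 cm³.
x̄ = 91125.00/3930.00 = 23.19 cm; ȳ = 264910.00/3930.00 = 67.41 cm.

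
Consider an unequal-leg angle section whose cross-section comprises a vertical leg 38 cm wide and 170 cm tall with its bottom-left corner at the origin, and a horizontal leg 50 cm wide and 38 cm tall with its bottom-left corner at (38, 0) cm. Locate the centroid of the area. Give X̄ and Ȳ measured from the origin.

X̄ = 29.00 cm, Ȳ = 70.00 cm

vertical leg: A = 38 × 170 = 6460.00, centroid at (19.00, 85.00).
horizontal leg: A = 50 × 38 = 1900.00, centroid at (63.00, 19.00).
ΣA = 8360.00 cm²
ΣAX̄ = (6460.00)(19.00) + (1900.00)(63.00) = 242440.00 cm³
ΣAȲ = (6460.00)(85.00) + (1900.00)(19.00) = 585200.00 cm³
X̄ = 242440.00 / 8360.00 = 29.00 cm
Ȳ = 585200.00 / 8360.00 = 70.00 cm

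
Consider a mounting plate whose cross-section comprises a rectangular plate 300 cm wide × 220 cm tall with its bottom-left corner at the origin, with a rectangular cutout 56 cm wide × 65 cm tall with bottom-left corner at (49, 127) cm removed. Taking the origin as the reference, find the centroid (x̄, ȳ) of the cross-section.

x̄ = 154.26 cm, ȳ = 107.11 cm

Part | A | x̄ᵢ | ȳᵢ | A·x̄ᵢ | A·ȳᵢ
plate | 66000.00 | 150.00 | 110.00 | 9900000.00 | 7260000.00
hole | -3640.00 | 77.00 | 159.50 | -280280.00 | -580580.00
Σ | 62360.00 |  |  | 9619720.00 | 6679420.00
x̄ = 9619720.00 / 62360.00 = 154.26 cm
ȳ = 6679420.00 / 62360.00 = 107.11 cm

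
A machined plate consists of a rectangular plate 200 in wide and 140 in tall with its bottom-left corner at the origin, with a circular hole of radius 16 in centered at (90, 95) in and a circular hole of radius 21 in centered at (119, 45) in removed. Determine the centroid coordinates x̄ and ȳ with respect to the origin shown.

x̄ = 99.29 in, ȳ = 70.56 in

Part | A | x̄ᵢ | ȳᵢ | A·x̄ᵢ | A·ȳᵢ
plate | 28000.00 | 100.00 | 70.00 | 2800000.00 | 1960000.00
hole 1 | -804.25 | 90.00 | 95.00 | -72382.29 | -76403.53
hole 2 | -1385.44 | 119.00 | 45.00 | -164867.64 | -62344.91
Σ | 25810.31 |  |  | 2562750.06 | 1821251.56
x̄ = 2562750.06 / 25810.31 = 99.29 in
ȳ = 1821251.56 / 25810.31 = 70.56 in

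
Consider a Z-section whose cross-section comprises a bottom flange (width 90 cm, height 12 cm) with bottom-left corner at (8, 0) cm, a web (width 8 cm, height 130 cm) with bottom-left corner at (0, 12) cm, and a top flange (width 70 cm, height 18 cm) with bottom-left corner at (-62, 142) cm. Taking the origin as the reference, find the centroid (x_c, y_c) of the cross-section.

x_c = 8.10 cm, y_c = 81.90 cm

bottom flange: A = 90 × 12 = 1080.00, centroid at (53.00, 6.00).
web: A = 8 × 130 = 1040.00, centroid at (4.00, 77.00).
top flange: A = 70 × 18 = 1260.00, centroid at (-27.00, 151.00).
ΣA = 3380.00 cm²
ΣAx_c = (1080.00)(53.00) + (1040.00)(4.00) + (1260.00)(-27.00) = 27380.00 cm³
ΣAy_c = (1080.00)(6.00) + (1040.00)(77.00) + (1260.00)(151.00) = 276820.00 cm³
x_c = 27380.00 / 3380.00 = 8.10 cm
y_c = 276820.00 / 3380.00 = 81.90 cm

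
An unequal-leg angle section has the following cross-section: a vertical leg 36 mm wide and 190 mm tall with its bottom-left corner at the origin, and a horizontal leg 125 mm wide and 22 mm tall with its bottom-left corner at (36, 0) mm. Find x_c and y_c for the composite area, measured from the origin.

vertical leg: A = 36 × 190 = 6840.00, centroid at (18.00, 95.00).
horizontal leg: A = 125 × 22 = 2750.00, centroid at (98.50, 11.00).
ΣA = 9590.00 mm²
ΣAx_c = (6840.00)(18.00) + (2750.00)(98.50) = 393995.00 mm³
ΣAy_c = (6840.00)(95.00) + (2750.00)(11.00) = 680050.00 mm³
x_c = 393995.00 / 9590.00 = 41.08 mm
y_c = 680050.00 / 9590.00 = 70.91 mm

x_c = 41.08 mm, y_c = 70.91 mm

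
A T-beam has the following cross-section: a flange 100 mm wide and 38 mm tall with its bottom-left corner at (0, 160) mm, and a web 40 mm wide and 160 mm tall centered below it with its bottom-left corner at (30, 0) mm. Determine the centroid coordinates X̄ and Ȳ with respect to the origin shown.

web: A = 40 × 160 = 6400.00, centroid at (50.00, 80.00).
flange: A = 100 × 38 = 3800.00, centroid at (50.00, 179.00).
ΣA = 10200.00 mm², ΣAX̄ = 510000.00 mm³, ΣAȲ = 1192200.00 mm³.
X̄ = 510000.00/10200.00 = 50.00 mm; Ȳ = 1192200.00/10200.00 = 116.88 mm.

X̄ = 50.00 mm, Ȳ = 116.88 mm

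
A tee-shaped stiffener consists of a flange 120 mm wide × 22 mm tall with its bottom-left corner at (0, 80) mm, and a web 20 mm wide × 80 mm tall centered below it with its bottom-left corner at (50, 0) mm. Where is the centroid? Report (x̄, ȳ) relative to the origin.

Part | A | x̄ᵢ | ȳᵢ | A·x̄ᵢ | A·ȳᵢ
web | 1600.00 | 60.00 | 40.00 | 96000.00 | 64000.00
flange | 2640.00 | 60.00 | 91.00 | 158400.00 | 240240.00
Σ | 4240.00 |  |  | 254400.00 | 304240.00
x̄ = 254400.00 / 4240.00 = 60.00 mm
ȳ = 304240.00 / 4240.00 = 71.75 mm

x̄ = 60.00 mm, ȳ = 71.75 mm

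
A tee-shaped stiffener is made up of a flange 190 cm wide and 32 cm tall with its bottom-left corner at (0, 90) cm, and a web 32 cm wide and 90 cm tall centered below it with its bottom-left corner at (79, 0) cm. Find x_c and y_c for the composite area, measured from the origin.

Part | A | x̄ᵢ | ȳᵢ | A·x̄ᵢ | A·ȳᵢ
web | 2880.00 | 95.00 | 45.00 | 273600.00 | 129600.00
flange | 6080.00 | 95.00 | 106.00 | 577600.00 | 644480.00
Σ | 8960.00 |  |  | 851200.00 | 774080.00
x_c = 851200.00 / 8960.00 = 95.00 cm
y_c = 774080.00 / 8960.00 = 86.39 cm

x_c = 95.00 cm, y_c = 86.39 cm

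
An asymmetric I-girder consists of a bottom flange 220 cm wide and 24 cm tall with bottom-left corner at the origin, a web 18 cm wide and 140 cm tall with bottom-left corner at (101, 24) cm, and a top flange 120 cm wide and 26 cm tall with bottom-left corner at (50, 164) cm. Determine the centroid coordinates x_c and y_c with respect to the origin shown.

x_c = 110.00 cm, y_c = 78.07 cm

Part | A | x̄ᵢ | ȳᵢ | A·x̄ᵢ | A·ȳᵢ
bottom flange | 5280.00 | 110.00 | 12.00 | 580800.00 | 63360.00
web | 2520.00 | 110.00 | 94.00 | 277200.00 | 236880.00
top flange | 3120.00 | 110.00 | 177.00 | 343200.00 | 552240.00
Σ | 10920.00 |  |  | 1201200.00 | 852480.00
x_c = 1201200.00 / 10920.00 = 110.00 cm
y_c = 852480.00 / 10920.00 = 78.07 cm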